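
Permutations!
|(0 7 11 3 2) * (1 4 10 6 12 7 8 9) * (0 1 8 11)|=10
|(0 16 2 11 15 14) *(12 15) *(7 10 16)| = 9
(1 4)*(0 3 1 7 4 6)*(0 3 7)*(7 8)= (0 8 7 4)(1 6 3)= [8, 6, 2, 1, 0, 5, 3, 4, 7]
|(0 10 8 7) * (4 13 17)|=12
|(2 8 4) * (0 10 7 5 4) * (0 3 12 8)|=6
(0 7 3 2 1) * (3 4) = (0 7 4 3 2 1) = [7, 0, 1, 2, 3, 5, 6, 4]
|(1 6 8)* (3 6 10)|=5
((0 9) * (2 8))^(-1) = (0 9)(2 8) = [9, 1, 8, 3, 4, 5, 6, 7, 2, 0]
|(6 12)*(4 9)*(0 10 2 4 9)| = |(0 10 2 4)(6 12)| = 4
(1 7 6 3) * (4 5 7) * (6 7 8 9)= [0, 4, 2, 1, 5, 8, 3, 7, 9, 6]= (1 4 5 8 9 6 3)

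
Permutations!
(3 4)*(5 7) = (3 4)(5 7) = [0, 1, 2, 4, 3, 7, 6, 5]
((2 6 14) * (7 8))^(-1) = [0, 1, 14, 3, 4, 5, 2, 8, 7, 9, 10, 11, 12, 13, 6] = (2 14 6)(7 8)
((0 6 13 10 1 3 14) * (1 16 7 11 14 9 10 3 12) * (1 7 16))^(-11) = [0, 1, 2, 3, 4, 5, 6, 7, 8, 9, 10, 11, 12, 13, 14, 15, 16] = (16)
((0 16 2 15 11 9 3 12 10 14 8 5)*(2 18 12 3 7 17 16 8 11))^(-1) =(0 5 8)(2 15)(7 9 11 14 10 12 18 16 17) =[5, 1, 15, 3, 4, 8, 6, 9, 0, 11, 12, 14, 18, 13, 10, 2, 17, 7, 16]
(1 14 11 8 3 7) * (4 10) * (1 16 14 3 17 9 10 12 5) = (1 3 7 16 14 11 8 17 9 10 4 12 5) = [0, 3, 2, 7, 12, 1, 6, 16, 17, 10, 4, 8, 5, 13, 11, 15, 14, 9]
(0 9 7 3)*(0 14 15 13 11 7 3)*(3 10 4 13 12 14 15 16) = (0 9 10 4 13 11 7)(3 15 12 14 16) = [9, 1, 2, 15, 13, 5, 6, 0, 8, 10, 4, 7, 14, 11, 16, 12, 3]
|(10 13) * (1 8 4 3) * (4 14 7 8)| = |(1 4 3)(7 8 14)(10 13)| = 6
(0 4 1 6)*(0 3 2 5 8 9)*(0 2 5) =[4, 6, 0, 5, 1, 8, 3, 7, 9, 2] =(0 4 1 6 3 5 8 9 2)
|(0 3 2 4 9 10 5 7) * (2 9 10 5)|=15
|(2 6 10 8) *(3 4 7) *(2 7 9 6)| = 7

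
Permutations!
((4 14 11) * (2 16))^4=(16)(4 14 11)=[0, 1, 2, 3, 14, 5, 6, 7, 8, 9, 10, 4, 12, 13, 11, 15, 16]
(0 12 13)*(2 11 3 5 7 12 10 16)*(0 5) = (0 10 16 2 11 3)(5 7 12 13) = [10, 1, 11, 0, 4, 7, 6, 12, 8, 9, 16, 3, 13, 5, 14, 15, 2]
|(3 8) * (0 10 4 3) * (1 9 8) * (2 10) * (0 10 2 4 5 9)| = |(0 4 3 1)(5 9 8 10)| = 4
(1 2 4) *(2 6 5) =(1 6 5 2 4) =[0, 6, 4, 3, 1, 2, 5]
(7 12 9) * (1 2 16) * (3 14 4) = (1 2 16)(3 14 4)(7 12 9) = [0, 2, 16, 14, 3, 5, 6, 12, 8, 7, 10, 11, 9, 13, 4, 15, 1]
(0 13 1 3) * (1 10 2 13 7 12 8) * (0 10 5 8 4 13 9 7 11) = [11, 3, 9, 10, 13, 8, 6, 12, 1, 7, 2, 0, 4, 5] = (0 11)(1 3 10 2 9 7 12 4 13 5 8)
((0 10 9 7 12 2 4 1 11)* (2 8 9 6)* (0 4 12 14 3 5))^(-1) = (0 5 3 14 7 9 8 12 2 6 10)(1 4 11) = [5, 4, 6, 14, 11, 3, 10, 9, 12, 8, 0, 1, 2, 13, 7]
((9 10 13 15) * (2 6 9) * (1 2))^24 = (1 9 15 6 13 2 10) = [0, 9, 10, 3, 4, 5, 13, 7, 8, 15, 1, 11, 12, 2, 14, 6]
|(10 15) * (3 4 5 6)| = 4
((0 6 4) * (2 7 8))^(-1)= (0 4 6)(2 8 7)= [4, 1, 8, 3, 6, 5, 0, 2, 7]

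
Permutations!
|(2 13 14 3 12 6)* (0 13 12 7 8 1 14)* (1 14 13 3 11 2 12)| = |(0 3 7 8 14 11 2 1 13)(6 12)| = 18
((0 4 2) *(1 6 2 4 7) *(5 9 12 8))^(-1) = (0 2 6 1 7)(5 8 12 9) = [2, 7, 6, 3, 4, 8, 1, 0, 12, 5, 10, 11, 9]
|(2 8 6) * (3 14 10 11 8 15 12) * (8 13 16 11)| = 24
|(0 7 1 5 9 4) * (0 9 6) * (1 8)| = |(0 7 8 1 5 6)(4 9)| = 6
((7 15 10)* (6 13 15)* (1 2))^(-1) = [0, 2, 1, 3, 4, 5, 7, 10, 8, 9, 15, 11, 12, 6, 14, 13] = (1 2)(6 7 10 15 13)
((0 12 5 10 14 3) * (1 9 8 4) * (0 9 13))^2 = (0 5 14 9 4 13 12 10 3 8 1) = [5, 0, 2, 8, 13, 14, 6, 7, 1, 4, 3, 11, 10, 12, 9]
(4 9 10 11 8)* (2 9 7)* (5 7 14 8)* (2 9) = [0, 1, 2, 3, 14, 7, 6, 9, 4, 10, 11, 5, 12, 13, 8] = (4 14 8)(5 7 9 10 11)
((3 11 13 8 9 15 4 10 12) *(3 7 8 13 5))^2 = [0, 1, 2, 5, 12, 11, 6, 9, 15, 4, 7, 3, 8, 13, 14, 10] = (3 5 11)(4 12 8 15 10 7 9)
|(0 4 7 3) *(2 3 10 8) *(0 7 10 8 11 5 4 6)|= |(0 6)(2 3 7 8)(4 10 11 5)|= 4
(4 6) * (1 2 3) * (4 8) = (1 2 3)(4 6 8) = [0, 2, 3, 1, 6, 5, 8, 7, 4]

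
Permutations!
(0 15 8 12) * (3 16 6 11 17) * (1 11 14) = (0 15 8 12)(1 11 17 3 16 6 14) = [15, 11, 2, 16, 4, 5, 14, 7, 12, 9, 10, 17, 0, 13, 1, 8, 6, 3]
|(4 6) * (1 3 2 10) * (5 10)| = 10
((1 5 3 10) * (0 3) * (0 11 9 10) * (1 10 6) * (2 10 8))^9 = [3, 6, 2, 0, 4, 1, 9, 7, 8, 11, 10, 5] = (0 3)(1 6 9 11 5)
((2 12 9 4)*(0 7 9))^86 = (0 9 2)(4 12 7) = [9, 1, 0, 3, 12, 5, 6, 4, 8, 2, 10, 11, 7]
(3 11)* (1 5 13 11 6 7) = (1 5 13 11 3 6 7) = [0, 5, 2, 6, 4, 13, 7, 1, 8, 9, 10, 3, 12, 11]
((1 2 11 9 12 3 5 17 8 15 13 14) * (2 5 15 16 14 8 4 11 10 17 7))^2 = (1 7 10 4 9 3 13 16)(2 17 11 12 15 8 14 5) = [0, 7, 17, 13, 9, 2, 6, 10, 14, 3, 4, 12, 15, 16, 5, 8, 1, 11]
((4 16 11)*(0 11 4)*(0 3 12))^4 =[0, 1, 2, 3, 4, 5, 6, 7, 8, 9, 10, 11, 12, 13, 14, 15, 16] =(16)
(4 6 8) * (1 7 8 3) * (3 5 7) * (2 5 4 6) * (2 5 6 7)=[0, 3, 6, 1, 5, 2, 4, 8, 7]=(1 3)(2 6 4 5)(7 8)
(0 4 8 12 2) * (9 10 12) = [4, 1, 0, 3, 8, 5, 6, 7, 9, 10, 12, 11, 2] = (0 4 8 9 10 12 2)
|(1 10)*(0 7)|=|(0 7)(1 10)|=2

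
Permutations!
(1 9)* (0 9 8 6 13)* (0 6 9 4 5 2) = (0 4 5 2)(1 8 9)(6 13) = [4, 8, 0, 3, 5, 2, 13, 7, 9, 1, 10, 11, 12, 6]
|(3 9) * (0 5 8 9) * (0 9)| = |(0 5 8)(3 9)| = 6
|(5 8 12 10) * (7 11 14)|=12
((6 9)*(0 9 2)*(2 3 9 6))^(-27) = [9, 1, 3, 0, 4, 5, 2, 7, 8, 6] = (0 9 6 2 3)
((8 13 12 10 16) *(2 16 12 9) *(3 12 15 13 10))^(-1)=(2 9 13 15 10 8 16)(3 12)=[0, 1, 9, 12, 4, 5, 6, 7, 16, 13, 8, 11, 3, 15, 14, 10, 2]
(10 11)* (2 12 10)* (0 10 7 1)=(0 10 11 2 12 7 1)=[10, 0, 12, 3, 4, 5, 6, 1, 8, 9, 11, 2, 7]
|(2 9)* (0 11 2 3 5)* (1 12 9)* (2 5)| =15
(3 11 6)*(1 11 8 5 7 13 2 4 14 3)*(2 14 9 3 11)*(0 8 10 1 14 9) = (0 8 5 7 13 9 3 10 1 2 4)(6 14 11) = [8, 2, 4, 10, 0, 7, 14, 13, 5, 3, 1, 6, 12, 9, 11]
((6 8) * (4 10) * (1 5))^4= (10)= [0, 1, 2, 3, 4, 5, 6, 7, 8, 9, 10]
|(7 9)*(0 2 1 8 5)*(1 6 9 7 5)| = |(0 2 6 9 5)(1 8)| = 10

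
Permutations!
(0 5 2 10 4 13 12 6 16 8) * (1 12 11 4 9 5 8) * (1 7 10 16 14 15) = (0 8)(1 12 6 14 15)(2 16 7 10 9 5)(4 13 11) = [8, 12, 16, 3, 13, 2, 14, 10, 0, 5, 9, 4, 6, 11, 15, 1, 7]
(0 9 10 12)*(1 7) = [9, 7, 2, 3, 4, 5, 6, 1, 8, 10, 12, 11, 0] = (0 9 10 12)(1 7)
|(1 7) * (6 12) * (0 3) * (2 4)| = |(0 3)(1 7)(2 4)(6 12)| = 2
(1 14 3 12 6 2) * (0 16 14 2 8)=(0 16 14 3 12 6 8)(1 2)=[16, 2, 1, 12, 4, 5, 8, 7, 0, 9, 10, 11, 6, 13, 3, 15, 14]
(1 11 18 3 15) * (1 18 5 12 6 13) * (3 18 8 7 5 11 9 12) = [0, 9, 2, 15, 4, 3, 13, 5, 7, 12, 10, 11, 6, 1, 14, 8, 16, 17, 18] = (18)(1 9 12 6 13)(3 15 8 7 5)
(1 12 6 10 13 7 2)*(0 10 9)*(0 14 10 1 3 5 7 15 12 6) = (0 1 6 9 14 10 13 15 12)(2 3 5 7) = [1, 6, 3, 5, 4, 7, 9, 2, 8, 14, 13, 11, 0, 15, 10, 12]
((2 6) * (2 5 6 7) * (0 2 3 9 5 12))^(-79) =(0 2 7 3 9 5 6 12) =[2, 1, 7, 9, 4, 6, 12, 3, 8, 5, 10, 11, 0]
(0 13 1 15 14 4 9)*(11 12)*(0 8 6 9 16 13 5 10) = (0 5 10)(1 15 14 4 16 13)(6 9 8)(11 12) = [5, 15, 2, 3, 16, 10, 9, 7, 6, 8, 0, 12, 11, 1, 4, 14, 13]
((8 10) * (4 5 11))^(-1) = (4 11 5)(8 10) = [0, 1, 2, 3, 11, 4, 6, 7, 10, 9, 8, 5]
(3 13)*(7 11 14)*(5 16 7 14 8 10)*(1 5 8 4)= (1 5 16 7 11 4)(3 13)(8 10)= [0, 5, 2, 13, 1, 16, 6, 11, 10, 9, 8, 4, 12, 3, 14, 15, 7]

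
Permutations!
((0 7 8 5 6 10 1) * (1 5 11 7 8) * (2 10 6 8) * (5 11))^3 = [11, 10, 7, 3, 4, 8, 6, 2, 5, 9, 1, 0] = (0 11)(1 10)(2 7)(5 8)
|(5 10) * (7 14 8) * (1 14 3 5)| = 7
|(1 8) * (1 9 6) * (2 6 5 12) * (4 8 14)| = |(1 14 4 8 9 5 12 2 6)| = 9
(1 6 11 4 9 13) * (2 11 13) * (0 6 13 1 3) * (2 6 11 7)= (0 11 4 9 6 1 13 3)(2 7)= [11, 13, 7, 0, 9, 5, 1, 2, 8, 6, 10, 4, 12, 3]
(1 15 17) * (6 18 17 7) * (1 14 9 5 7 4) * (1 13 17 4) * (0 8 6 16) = (0 8 6 18 4 13 17 14 9 5 7 16)(1 15) = [8, 15, 2, 3, 13, 7, 18, 16, 6, 5, 10, 11, 12, 17, 9, 1, 0, 14, 4]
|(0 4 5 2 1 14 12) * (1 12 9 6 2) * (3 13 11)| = |(0 4 5 1 14 9 6 2 12)(3 13 11)| = 9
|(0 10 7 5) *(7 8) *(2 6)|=|(0 10 8 7 5)(2 6)|=10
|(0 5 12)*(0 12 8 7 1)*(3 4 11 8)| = 8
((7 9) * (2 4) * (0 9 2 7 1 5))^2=(0 1)(2 7 4)(5 9)=[1, 0, 7, 3, 2, 9, 6, 4, 8, 5]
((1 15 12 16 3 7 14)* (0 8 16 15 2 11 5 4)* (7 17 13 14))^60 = (17) = [0, 1, 2, 3, 4, 5, 6, 7, 8, 9, 10, 11, 12, 13, 14, 15, 16, 17]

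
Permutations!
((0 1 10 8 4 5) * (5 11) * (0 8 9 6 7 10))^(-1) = (0 1)(4 8 5 11)(6 9 10 7) = [1, 0, 2, 3, 8, 11, 9, 6, 5, 10, 7, 4]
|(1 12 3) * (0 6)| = |(0 6)(1 12 3)| = 6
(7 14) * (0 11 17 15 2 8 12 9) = (0 11 17 15 2 8 12 9)(7 14) = [11, 1, 8, 3, 4, 5, 6, 14, 12, 0, 10, 17, 9, 13, 7, 2, 16, 15]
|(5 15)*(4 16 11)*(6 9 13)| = 6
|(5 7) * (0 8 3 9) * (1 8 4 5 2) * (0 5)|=14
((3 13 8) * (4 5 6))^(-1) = [0, 1, 2, 8, 6, 4, 5, 7, 13, 9, 10, 11, 12, 3] = (3 8 13)(4 6 5)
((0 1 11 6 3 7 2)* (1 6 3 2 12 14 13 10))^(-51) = (1 14 3 10 12 11 13 7) = [0, 14, 2, 10, 4, 5, 6, 1, 8, 9, 12, 13, 11, 7, 3]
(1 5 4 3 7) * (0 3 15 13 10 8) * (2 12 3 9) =(0 9 2 12 3 7 1 5 4 15 13 10 8) =[9, 5, 12, 7, 15, 4, 6, 1, 0, 2, 8, 11, 3, 10, 14, 13]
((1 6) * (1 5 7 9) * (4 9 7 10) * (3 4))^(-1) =(1 9 4 3 10 5 6) =[0, 9, 2, 10, 3, 6, 1, 7, 8, 4, 5]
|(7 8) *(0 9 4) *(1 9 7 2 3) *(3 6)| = 9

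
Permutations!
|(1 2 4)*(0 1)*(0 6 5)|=6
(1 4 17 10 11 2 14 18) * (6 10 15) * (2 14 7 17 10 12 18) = (1 4 10 11 14 2 7 17 15 6 12 18) = [0, 4, 7, 3, 10, 5, 12, 17, 8, 9, 11, 14, 18, 13, 2, 6, 16, 15, 1]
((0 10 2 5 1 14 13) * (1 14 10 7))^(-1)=(0 13 14 5 2 10 1 7)=[13, 7, 10, 3, 4, 2, 6, 0, 8, 9, 1, 11, 12, 14, 5]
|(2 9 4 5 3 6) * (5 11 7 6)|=|(2 9 4 11 7 6)(3 5)|=6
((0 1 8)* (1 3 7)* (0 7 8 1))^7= [7, 1, 2, 0, 4, 5, 6, 8, 3]= (0 7 8 3)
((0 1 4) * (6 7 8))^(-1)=(0 4 1)(6 8 7)=[4, 0, 2, 3, 1, 5, 8, 6, 7]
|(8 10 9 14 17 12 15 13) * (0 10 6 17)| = |(0 10 9 14)(6 17 12 15 13 8)| = 12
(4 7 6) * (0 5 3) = [5, 1, 2, 0, 7, 3, 4, 6] = (0 5 3)(4 7 6)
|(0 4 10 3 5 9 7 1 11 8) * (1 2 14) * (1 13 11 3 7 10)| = 13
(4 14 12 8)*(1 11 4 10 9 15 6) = (1 11 4 14 12 8 10 9 15 6) = [0, 11, 2, 3, 14, 5, 1, 7, 10, 15, 9, 4, 8, 13, 12, 6]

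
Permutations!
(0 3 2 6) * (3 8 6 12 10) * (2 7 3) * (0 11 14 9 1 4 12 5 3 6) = [8, 4, 5, 7, 12, 3, 11, 6, 0, 1, 2, 14, 10, 13, 9] = (0 8)(1 4 12 10 2 5 3 7 6 11 14 9)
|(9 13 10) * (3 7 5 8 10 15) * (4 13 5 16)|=|(3 7 16 4 13 15)(5 8 10 9)|=12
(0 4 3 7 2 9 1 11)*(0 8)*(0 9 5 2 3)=(0 4)(1 11 8 9)(2 5)(3 7)=[4, 11, 5, 7, 0, 2, 6, 3, 9, 1, 10, 8]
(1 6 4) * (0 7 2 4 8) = (0 7 2 4 1 6 8) = [7, 6, 4, 3, 1, 5, 8, 2, 0]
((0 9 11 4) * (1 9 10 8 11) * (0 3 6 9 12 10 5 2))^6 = (1 3 8)(4 10 9)(6 11 12) = [0, 3, 2, 8, 10, 5, 11, 7, 1, 4, 9, 12, 6]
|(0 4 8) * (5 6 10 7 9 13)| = 6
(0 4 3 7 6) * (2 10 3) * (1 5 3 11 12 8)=[4, 5, 10, 7, 2, 3, 0, 6, 1, 9, 11, 12, 8]=(0 4 2 10 11 12 8 1 5 3 7 6)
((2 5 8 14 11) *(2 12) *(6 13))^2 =[0, 1, 8, 3, 4, 14, 6, 7, 11, 9, 10, 2, 5, 13, 12] =(2 8 11)(5 14 12)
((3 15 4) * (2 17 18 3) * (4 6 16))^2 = (2 18 15 16)(3 6 4 17) = [0, 1, 18, 6, 17, 5, 4, 7, 8, 9, 10, 11, 12, 13, 14, 16, 2, 3, 15]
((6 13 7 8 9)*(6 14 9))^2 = (14)(6 7)(8 13) = [0, 1, 2, 3, 4, 5, 7, 6, 13, 9, 10, 11, 12, 8, 14]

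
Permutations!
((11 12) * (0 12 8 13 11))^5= (0 12)(8 11 13)= [12, 1, 2, 3, 4, 5, 6, 7, 11, 9, 10, 13, 0, 8]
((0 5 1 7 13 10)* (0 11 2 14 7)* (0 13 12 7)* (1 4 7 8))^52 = (0 12 10)(1 2 4)(5 8 11)(7 13 14) = [12, 2, 4, 3, 1, 8, 6, 13, 11, 9, 0, 5, 10, 14, 7]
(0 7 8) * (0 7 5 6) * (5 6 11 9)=(0 6)(5 11 9)(7 8)=[6, 1, 2, 3, 4, 11, 0, 8, 7, 5, 10, 9]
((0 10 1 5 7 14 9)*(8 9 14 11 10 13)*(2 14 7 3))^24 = (14) = [0, 1, 2, 3, 4, 5, 6, 7, 8, 9, 10, 11, 12, 13, 14]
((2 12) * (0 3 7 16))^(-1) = (0 16 7 3)(2 12) = [16, 1, 12, 0, 4, 5, 6, 3, 8, 9, 10, 11, 2, 13, 14, 15, 7]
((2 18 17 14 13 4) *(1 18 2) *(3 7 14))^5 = [0, 14, 2, 1, 7, 5, 6, 18, 8, 9, 10, 11, 12, 3, 17, 15, 16, 4, 13] = (1 14 17 4 7 18 13 3)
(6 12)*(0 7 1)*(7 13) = (0 13 7 1)(6 12) = [13, 0, 2, 3, 4, 5, 12, 1, 8, 9, 10, 11, 6, 7]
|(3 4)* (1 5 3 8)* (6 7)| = |(1 5 3 4 8)(6 7)| = 10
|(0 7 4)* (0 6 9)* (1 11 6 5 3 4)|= 6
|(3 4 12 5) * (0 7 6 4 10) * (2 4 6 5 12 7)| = |(12)(0 2 4 7 5 3 10)| = 7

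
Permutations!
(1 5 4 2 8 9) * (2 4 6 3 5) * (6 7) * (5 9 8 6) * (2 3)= (1 3 9)(2 6)(5 7)= [0, 3, 6, 9, 4, 7, 2, 5, 8, 1]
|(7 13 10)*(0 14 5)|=3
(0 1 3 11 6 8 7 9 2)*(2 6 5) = [1, 3, 0, 11, 4, 2, 8, 9, 7, 6, 10, 5] = (0 1 3 11 5 2)(6 8 7 9)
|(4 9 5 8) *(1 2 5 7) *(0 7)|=8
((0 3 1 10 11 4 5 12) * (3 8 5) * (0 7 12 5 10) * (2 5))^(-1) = [1, 3, 5, 4, 11, 2, 6, 12, 0, 9, 8, 10, 7] = (0 1 3 4 11 10 8)(2 5)(7 12)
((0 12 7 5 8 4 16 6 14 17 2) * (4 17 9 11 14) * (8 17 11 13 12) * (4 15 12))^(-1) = [2, 1, 17, 3, 13, 7, 16, 12, 0, 14, 10, 8, 15, 9, 11, 6, 4, 5] = (0 2 17 5 7 12 15 6 16 4 13 9 14 11 8)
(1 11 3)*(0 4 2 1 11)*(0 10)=[4, 10, 1, 11, 2, 5, 6, 7, 8, 9, 0, 3]=(0 4 2 1 10)(3 11)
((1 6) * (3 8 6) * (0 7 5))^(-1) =(0 5 7)(1 6 8 3) =[5, 6, 2, 1, 4, 7, 8, 0, 3]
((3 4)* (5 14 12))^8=(5 12 14)=[0, 1, 2, 3, 4, 12, 6, 7, 8, 9, 10, 11, 14, 13, 5]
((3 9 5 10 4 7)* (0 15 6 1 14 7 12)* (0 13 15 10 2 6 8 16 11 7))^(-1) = [14, 6, 5, 7, 10, 9, 2, 11, 15, 3, 0, 16, 4, 12, 1, 13, 8] = (0 14 1 6 2 5 9 3 7 11 16 8 15 13 12 4 10)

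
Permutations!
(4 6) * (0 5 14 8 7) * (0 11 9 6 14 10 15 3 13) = (0 5 10 15 3 13)(4 14 8 7 11 9 6) = [5, 1, 2, 13, 14, 10, 4, 11, 7, 6, 15, 9, 12, 0, 8, 3]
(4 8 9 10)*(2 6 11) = (2 6 11)(4 8 9 10) = [0, 1, 6, 3, 8, 5, 11, 7, 9, 10, 4, 2]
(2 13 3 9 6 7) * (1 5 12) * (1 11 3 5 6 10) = [0, 6, 13, 9, 4, 12, 7, 2, 8, 10, 1, 3, 11, 5] = (1 6 7 2 13 5 12 11 3 9 10)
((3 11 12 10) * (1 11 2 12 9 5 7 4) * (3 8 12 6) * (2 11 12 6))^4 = (1 6 5 12 3 7 10 11 4 8 9) = [0, 6, 2, 7, 8, 12, 5, 10, 9, 1, 11, 4, 3]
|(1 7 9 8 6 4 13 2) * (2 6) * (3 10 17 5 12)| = 15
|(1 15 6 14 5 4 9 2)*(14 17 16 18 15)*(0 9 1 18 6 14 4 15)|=|(0 9 2 18)(1 4)(5 15 14)(6 17 16)|=12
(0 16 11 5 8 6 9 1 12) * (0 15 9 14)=(0 16 11 5 8 6 14)(1 12 15 9)=[16, 12, 2, 3, 4, 8, 14, 7, 6, 1, 10, 5, 15, 13, 0, 9, 11]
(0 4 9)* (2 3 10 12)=(0 4 9)(2 3 10 12)=[4, 1, 3, 10, 9, 5, 6, 7, 8, 0, 12, 11, 2]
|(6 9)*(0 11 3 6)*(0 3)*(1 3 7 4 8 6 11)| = 20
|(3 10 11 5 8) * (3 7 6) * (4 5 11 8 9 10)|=|(11)(3 4 5 9 10 8 7 6)|=8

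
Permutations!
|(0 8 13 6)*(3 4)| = 4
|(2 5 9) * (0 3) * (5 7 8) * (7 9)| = |(0 3)(2 9)(5 7 8)| = 6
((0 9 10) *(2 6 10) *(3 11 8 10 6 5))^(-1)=[10, 1, 9, 5, 4, 2, 6, 7, 11, 0, 8, 3]=(0 10 8 11 3 5 2 9)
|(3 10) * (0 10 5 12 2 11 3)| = 10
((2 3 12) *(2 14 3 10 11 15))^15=(2 15 11 10)=[0, 1, 15, 3, 4, 5, 6, 7, 8, 9, 2, 10, 12, 13, 14, 11]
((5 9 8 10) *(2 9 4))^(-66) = [0, 1, 2, 3, 4, 5, 6, 7, 8, 9, 10] = (10)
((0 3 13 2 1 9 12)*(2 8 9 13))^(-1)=(0 12 9 8 13 1 2 3)=[12, 2, 3, 0, 4, 5, 6, 7, 13, 8, 10, 11, 9, 1]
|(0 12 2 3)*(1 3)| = |(0 12 2 1 3)| = 5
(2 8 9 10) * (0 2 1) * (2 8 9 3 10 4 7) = (0 8 3 10 1)(2 9 4 7) = [8, 0, 9, 10, 7, 5, 6, 2, 3, 4, 1]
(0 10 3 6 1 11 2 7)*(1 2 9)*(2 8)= (0 10 3 6 8 2 7)(1 11 9)= [10, 11, 7, 6, 4, 5, 8, 0, 2, 1, 3, 9]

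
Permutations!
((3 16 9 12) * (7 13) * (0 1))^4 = (16) = [0, 1, 2, 3, 4, 5, 6, 7, 8, 9, 10, 11, 12, 13, 14, 15, 16]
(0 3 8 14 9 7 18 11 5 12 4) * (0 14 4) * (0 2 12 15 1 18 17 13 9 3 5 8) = (0 5 15 1 18 11 8 4 14 3)(2 12)(7 17 13 9) = [5, 18, 12, 0, 14, 15, 6, 17, 4, 7, 10, 8, 2, 9, 3, 1, 16, 13, 11]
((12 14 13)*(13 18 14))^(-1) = (12 13)(14 18) = [0, 1, 2, 3, 4, 5, 6, 7, 8, 9, 10, 11, 13, 12, 18, 15, 16, 17, 14]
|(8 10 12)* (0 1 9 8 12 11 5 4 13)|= 9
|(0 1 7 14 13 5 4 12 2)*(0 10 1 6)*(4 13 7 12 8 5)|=4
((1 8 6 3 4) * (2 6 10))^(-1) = [0, 4, 10, 6, 3, 5, 2, 7, 1, 9, 8] = (1 4 3 6 2 10 8)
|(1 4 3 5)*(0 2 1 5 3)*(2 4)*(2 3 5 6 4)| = 7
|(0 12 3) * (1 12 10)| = |(0 10 1 12 3)| = 5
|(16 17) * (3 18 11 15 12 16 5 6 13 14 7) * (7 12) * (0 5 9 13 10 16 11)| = 15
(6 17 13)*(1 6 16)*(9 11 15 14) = (1 6 17 13 16)(9 11 15 14) = [0, 6, 2, 3, 4, 5, 17, 7, 8, 11, 10, 15, 12, 16, 9, 14, 1, 13]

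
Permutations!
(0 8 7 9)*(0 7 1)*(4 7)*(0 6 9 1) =(0 8)(1 6 9 4 7) =[8, 6, 2, 3, 7, 5, 9, 1, 0, 4]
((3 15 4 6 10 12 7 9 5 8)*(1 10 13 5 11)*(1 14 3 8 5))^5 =(1 11 6 7 15 10 14 13 9 4 12 3) =[0, 11, 2, 1, 12, 5, 7, 15, 8, 4, 14, 6, 3, 9, 13, 10]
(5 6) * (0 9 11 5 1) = [9, 0, 2, 3, 4, 6, 1, 7, 8, 11, 10, 5] = (0 9 11 5 6 1)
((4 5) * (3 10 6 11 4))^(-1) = [0, 1, 2, 5, 11, 4, 10, 7, 8, 9, 3, 6] = (3 5 4 11 6 10)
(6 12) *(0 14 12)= (0 14 12 6)= [14, 1, 2, 3, 4, 5, 0, 7, 8, 9, 10, 11, 6, 13, 12]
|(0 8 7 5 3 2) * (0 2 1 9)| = |(0 8 7 5 3 1 9)| = 7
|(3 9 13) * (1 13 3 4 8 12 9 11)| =8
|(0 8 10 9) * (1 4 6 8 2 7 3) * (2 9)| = |(0 9)(1 4 6 8 10 2 7 3)| = 8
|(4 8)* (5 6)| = 2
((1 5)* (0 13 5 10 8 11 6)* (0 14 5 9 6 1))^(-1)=(0 5 14 6 9 13)(1 11 8 10)=[5, 11, 2, 3, 4, 14, 9, 7, 10, 13, 1, 8, 12, 0, 6]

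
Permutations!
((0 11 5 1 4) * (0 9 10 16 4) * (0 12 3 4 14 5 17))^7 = [11, 14, 2, 1, 12, 16, 6, 7, 8, 3, 4, 17, 5, 13, 10, 15, 9, 0] = (0 11 17)(1 14 10 4 12 5 16 9 3)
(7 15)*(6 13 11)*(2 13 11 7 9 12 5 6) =(2 13 7 15 9 12 5 6 11) =[0, 1, 13, 3, 4, 6, 11, 15, 8, 12, 10, 2, 5, 7, 14, 9]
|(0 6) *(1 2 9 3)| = |(0 6)(1 2 9 3)| = 4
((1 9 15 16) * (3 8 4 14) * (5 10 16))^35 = [0, 16, 2, 14, 8, 15, 6, 7, 3, 1, 5, 11, 12, 13, 4, 9, 10] = (1 16 10 5 15 9)(3 14 4 8)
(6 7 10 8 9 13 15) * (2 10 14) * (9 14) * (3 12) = [0, 1, 10, 12, 4, 5, 7, 9, 14, 13, 8, 11, 3, 15, 2, 6] = (2 10 8 14)(3 12)(6 7 9 13 15)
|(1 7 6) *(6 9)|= |(1 7 9 6)|= 4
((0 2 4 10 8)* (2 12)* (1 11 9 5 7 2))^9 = (0 10 2 5 11 12 8 4 7 9 1) = [10, 0, 5, 3, 7, 11, 6, 9, 4, 1, 2, 12, 8]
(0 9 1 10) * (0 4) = (0 9 1 10 4) = [9, 10, 2, 3, 0, 5, 6, 7, 8, 1, 4]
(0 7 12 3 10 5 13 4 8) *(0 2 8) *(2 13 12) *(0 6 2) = (0 7)(2 8 13 4 6)(3 10 5 12) = [7, 1, 8, 10, 6, 12, 2, 0, 13, 9, 5, 11, 3, 4]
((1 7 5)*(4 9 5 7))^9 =(1 4 9 5) =[0, 4, 2, 3, 9, 1, 6, 7, 8, 5]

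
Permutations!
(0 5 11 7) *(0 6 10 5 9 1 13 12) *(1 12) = (0 9 12)(1 13)(5 11 7 6 10) = [9, 13, 2, 3, 4, 11, 10, 6, 8, 12, 5, 7, 0, 1]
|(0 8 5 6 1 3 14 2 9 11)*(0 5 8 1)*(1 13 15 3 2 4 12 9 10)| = 33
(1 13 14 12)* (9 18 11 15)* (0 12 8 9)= (0 12 1 13 14 8 9 18 11 15)= [12, 13, 2, 3, 4, 5, 6, 7, 9, 18, 10, 15, 1, 14, 8, 0, 16, 17, 11]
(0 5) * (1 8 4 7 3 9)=(0 5)(1 8 4 7 3 9)=[5, 8, 2, 9, 7, 0, 6, 3, 4, 1]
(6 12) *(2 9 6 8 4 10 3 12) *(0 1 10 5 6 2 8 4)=(0 1 10 3 12 4 5 6 8)(2 9)=[1, 10, 9, 12, 5, 6, 8, 7, 0, 2, 3, 11, 4]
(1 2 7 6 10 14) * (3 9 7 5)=[0, 2, 5, 9, 4, 3, 10, 6, 8, 7, 14, 11, 12, 13, 1]=(1 2 5 3 9 7 6 10 14)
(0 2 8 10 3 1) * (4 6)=(0 2 8 10 3 1)(4 6)=[2, 0, 8, 1, 6, 5, 4, 7, 10, 9, 3]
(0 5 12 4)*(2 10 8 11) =(0 5 12 4)(2 10 8 11) =[5, 1, 10, 3, 0, 12, 6, 7, 11, 9, 8, 2, 4]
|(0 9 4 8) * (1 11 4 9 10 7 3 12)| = 9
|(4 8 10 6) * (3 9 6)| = |(3 9 6 4 8 10)| = 6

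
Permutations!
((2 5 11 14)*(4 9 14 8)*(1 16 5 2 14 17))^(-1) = [0, 17, 2, 3, 8, 16, 6, 7, 11, 4, 10, 5, 12, 13, 14, 15, 1, 9] = (1 17 9 4 8 11 5 16)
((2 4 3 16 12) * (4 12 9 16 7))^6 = (16) = [0, 1, 2, 3, 4, 5, 6, 7, 8, 9, 10, 11, 12, 13, 14, 15, 16]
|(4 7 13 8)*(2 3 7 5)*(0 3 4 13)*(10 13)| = 3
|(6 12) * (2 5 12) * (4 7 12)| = 6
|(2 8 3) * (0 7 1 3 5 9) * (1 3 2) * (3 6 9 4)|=|(0 7 6 9)(1 2 8 5 4 3)|=12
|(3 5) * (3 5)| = 1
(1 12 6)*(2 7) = [0, 12, 7, 3, 4, 5, 1, 2, 8, 9, 10, 11, 6] = (1 12 6)(2 7)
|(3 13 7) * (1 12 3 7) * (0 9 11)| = |(0 9 11)(1 12 3 13)| = 12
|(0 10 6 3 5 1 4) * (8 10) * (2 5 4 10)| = 9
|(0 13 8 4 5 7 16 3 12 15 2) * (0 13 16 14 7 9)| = |(0 16 3 12 15 2 13 8 4 5 9)(7 14)| = 22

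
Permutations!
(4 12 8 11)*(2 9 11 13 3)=[0, 1, 9, 2, 12, 5, 6, 7, 13, 11, 10, 4, 8, 3]=(2 9 11 4 12 8 13 3)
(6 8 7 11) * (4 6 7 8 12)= (4 6 12)(7 11)= [0, 1, 2, 3, 6, 5, 12, 11, 8, 9, 10, 7, 4]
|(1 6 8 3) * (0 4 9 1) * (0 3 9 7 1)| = |(0 4 7 1 6 8 9)| = 7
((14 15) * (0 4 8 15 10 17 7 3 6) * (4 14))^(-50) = (0 6 3 7 17 10 14)(4 8 15) = [6, 1, 2, 7, 8, 5, 3, 17, 15, 9, 14, 11, 12, 13, 0, 4, 16, 10]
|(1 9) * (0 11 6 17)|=4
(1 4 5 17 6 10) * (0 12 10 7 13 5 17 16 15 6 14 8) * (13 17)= (0 12 10 1 4 13 5 16 15 6 7 17 14 8)= [12, 4, 2, 3, 13, 16, 7, 17, 0, 9, 1, 11, 10, 5, 8, 6, 15, 14]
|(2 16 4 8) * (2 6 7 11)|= 7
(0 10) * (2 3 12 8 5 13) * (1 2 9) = [10, 2, 3, 12, 4, 13, 6, 7, 5, 1, 0, 11, 8, 9] = (0 10)(1 2 3 12 8 5 13 9)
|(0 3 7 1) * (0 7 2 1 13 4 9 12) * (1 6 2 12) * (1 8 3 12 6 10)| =|(0 12)(1 7 13 4 9 8 3 6 2 10)| =10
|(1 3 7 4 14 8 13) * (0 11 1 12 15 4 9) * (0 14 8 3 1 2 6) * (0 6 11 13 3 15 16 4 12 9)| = 22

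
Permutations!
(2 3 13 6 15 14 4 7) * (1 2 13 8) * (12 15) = (1 2 3 8)(4 7 13 6 12 15 14) = [0, 2, 3, 8, 7, 5, 12, 13, 1, 9, 10, 11, 15, 6, 4, 14]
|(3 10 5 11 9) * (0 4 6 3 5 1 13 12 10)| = |(0 4 6 3)(1 13 12 10)(5 11 9)| = 12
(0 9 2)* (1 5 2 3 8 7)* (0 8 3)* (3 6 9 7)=[7, 5, 8, 6, 4, 2, 9, 1, 3, 0]=(0 7 1 5 2 8 3 6 9)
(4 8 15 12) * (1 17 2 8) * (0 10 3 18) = (0 10 3 18)(1 17 2 8 15 12 4) = [10, 17, 8, 18, 1, 5, 6, 7, 15, 9, 3, 11, 4, 13, 14, 12, 16, 2, 0]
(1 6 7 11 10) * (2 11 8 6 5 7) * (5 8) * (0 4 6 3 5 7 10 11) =[4, 8, 0, 5, 6, 10, 2, 7, 3, 9, 1, 11] =(11)(0 4 6 2)(1 8 3 5 10)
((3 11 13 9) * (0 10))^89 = (0 10)(3 11 13 9) = [10, 1, 2, 11, 4, 5, 6, 7, 8, 3, 0, 13, 12, 9]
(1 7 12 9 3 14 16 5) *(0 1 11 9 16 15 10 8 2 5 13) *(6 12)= [1, 7, 5, 14, 4, 11, 12, 6, 2, 3, 8, 9, 16, 0, 15, 10, 13]= (0 1 7 6 12 16 13)(2 5 11 9 3 14 15 10 8)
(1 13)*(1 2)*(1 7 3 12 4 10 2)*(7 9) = (1 13)(2 9 7 3 12 4 10) = [0, 13, 9, 12, 10, 5, 6, 3, 8, 7, 2, 11, 4, 1]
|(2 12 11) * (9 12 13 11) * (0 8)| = 6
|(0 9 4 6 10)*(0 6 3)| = |(0 9 4 3)(6 10)| = 4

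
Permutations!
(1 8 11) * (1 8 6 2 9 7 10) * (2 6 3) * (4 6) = (1 3 2 9 7 10)(4 6)(8 11) = [0, 3, 9, 2, 6, 5, 4, 10, 11, 7, 1, 8]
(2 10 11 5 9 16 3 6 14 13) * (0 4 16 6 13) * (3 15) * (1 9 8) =(0 4 16 15 3 13 2 10 11 5 8 1 9 6 14) =[4, 9, 10, 13, 16, 8, 14, 7, 1, 6, 11, 5, 12, 2, 0, 3, 15]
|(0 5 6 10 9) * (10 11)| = 6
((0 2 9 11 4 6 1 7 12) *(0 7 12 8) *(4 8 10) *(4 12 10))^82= (0 9 8 2 11)(1 4 12)(6 7 10)= [9, 4, 11, 3, 12, 5, 7, 10, 2, 8, 6, 0, 1]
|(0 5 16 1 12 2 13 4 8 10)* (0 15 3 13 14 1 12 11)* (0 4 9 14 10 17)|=|(0 5 16 12 2 10 15 3 13 9 14 1 11 4 8 17)|=16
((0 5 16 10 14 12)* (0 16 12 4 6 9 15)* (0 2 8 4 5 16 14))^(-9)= (16)(2 6)(4 15)(8 9)= [0, 1, 6, 3, 15, 5, 2, 7, 9, 8, 10, 11, 12, 13, 14, 4, 16]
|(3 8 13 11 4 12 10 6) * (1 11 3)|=|(1 11 4 12 10 6)(3 8 13)|=6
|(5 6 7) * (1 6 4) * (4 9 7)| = |(1 6 4)(5 9 7)| = 3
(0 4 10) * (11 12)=(0 4 10)(11 12)=[4, 1, 2, 3, 10, 5, 6, 7, 8, 9, 0, 12, 11]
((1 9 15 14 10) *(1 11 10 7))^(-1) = (1 7 14 15 9)(10 11) = [0, 7, 2, 3, 4, 5, 6, 14, 8, 1, 11, 10, 12, 13, 15, 9]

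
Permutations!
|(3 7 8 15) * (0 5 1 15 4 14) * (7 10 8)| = 9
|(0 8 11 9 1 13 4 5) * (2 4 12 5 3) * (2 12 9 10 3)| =|(0 8 11 10 3 12 5)(1 13 9)(2 4)| =42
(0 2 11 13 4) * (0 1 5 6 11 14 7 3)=(0 2 14 7 3)(1 5 6 11 13 4)=[2, 5, 14, 0, 1, 6, 11, 3, 8, 9, 10, 13, 12, 4, 7]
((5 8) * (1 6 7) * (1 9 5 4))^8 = (1 6 7 9 5 8 4) = [0, 6, 2, 3, 1, 8, 7, 9, 4, 5]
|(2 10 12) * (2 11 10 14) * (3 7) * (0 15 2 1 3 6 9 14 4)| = |(0 15 2 4)(1 3 7 6 9 14)(10 12 11)| = 12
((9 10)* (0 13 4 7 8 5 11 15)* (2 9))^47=(0 15 11 5 8 7 4 13)(2 10 9)=[15, 1, 10, 3, 13, 8, 6, 4, 7, 2, 9, 5, 12, 0, 14, 11]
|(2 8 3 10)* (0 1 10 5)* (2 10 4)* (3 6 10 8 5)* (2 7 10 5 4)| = 9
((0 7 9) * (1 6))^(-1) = [9, 6, 2, 3, 4, 5, 1, 0, 8, 7] = (0 9 7)(1 6)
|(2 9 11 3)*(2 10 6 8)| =7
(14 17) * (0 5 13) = (0 5 13)(14 17) = [5, 1, 2, 3, 4, 13, 6, 7, 8, 9, 10, 11, 12, 0, 17, 15, 16, 14]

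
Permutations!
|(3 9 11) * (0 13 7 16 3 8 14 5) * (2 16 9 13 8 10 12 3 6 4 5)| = 56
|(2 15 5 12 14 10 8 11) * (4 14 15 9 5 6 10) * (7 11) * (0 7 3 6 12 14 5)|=60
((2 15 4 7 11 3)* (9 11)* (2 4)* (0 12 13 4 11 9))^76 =[12, 1, 2, 3, 7, 5, 6, 0, 8, 9, 10, 11, 13, 4, 14, 15] =(15)(0 12 13 4 7)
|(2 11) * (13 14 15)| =6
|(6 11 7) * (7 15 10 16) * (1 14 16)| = 8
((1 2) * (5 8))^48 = (8) = [0, 1, 2, 3, 4, 5, 6, 7, 8]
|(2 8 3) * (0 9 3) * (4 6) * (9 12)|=6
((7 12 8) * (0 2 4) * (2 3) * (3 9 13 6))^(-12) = [13, 1, 0, 4, 9, 5, 2, 7, 8, 6, 10, 11, 12, 3] = (0 13 3 4 9 6 2)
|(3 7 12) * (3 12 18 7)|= |(7 18)|= 2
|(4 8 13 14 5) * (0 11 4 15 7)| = |(0 11 4 8 13 14 5 15 7)| = 9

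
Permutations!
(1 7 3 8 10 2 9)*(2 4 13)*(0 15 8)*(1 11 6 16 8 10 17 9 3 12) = [15, 7, 3, 0, 13, 5, 16, 12, 17, 11, 4, 6, 1, 2, 14, 10, 8, 9] = (0 15 10 4 13 2 3)(1 7 12)(6 16 8 17 9 11)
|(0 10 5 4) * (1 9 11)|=12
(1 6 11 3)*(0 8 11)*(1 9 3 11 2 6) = (11)(0 8 2 6)(3 9) = [8, 1, 6, 9, 4, 5, 0, 7, 2, 3, 10, 11]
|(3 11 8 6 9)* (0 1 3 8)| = |(0 1 3 11)(6 9 8)| = 12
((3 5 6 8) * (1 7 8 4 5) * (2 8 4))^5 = (1 2 4 3 6 7 8 5) = [0, 2, 4, 6, 3, 1, 7, 8, 5]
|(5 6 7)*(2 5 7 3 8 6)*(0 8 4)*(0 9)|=|(0 8 6 3 4 9)(2 5)|=6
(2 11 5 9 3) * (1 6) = (1 6)(2 11 5 9 3) = [0, 6, 11, 2, 4, 9, 1, 7, 8, 3, 10, 5]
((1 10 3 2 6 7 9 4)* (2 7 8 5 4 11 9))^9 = [0, 1, 2, 3, 4, 5, 6, 7, 8, 11, 10, 9] = (9 11)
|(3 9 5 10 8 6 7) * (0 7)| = 8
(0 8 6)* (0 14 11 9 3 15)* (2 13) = [8, 1, 13, 15, 4, 5, 14, 7, 6, 3, 10, 9, 12, 2, 11, 0] = (0 8 6 14 11 9 3 15)(2 13)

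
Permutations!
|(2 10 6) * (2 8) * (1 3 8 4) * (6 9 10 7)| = |(1 3 8 2 7 6 4)(9 10)| = 14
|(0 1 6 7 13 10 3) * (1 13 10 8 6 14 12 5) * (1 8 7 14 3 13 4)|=60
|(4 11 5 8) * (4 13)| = |(4 11 5 8 13)| = 5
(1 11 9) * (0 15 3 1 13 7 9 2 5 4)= (0 15 3 1 11 2 5 4)(7 9 13)= [15, 11, 5, 1, 0, 4, 6, 9, 8, 13, 10, 2, 12, 7, 14, 3]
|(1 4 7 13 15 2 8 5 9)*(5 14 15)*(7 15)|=10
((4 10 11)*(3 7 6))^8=(3 6 7)(4 11 10)=[0, 1, 2, 6, 11, 5, 7, 3, 8, 9, 4, 10]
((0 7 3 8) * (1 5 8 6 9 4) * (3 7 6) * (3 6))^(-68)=[4, 3, 2, 1, 0, 6, 5, 7, 9, 8]=(0 4)(1 3)(5 6)(8 9)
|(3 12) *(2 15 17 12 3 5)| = |(2 15 17 12 5)| = 5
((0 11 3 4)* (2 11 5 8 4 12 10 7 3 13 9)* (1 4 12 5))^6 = (2 13)(9 11) = [0, 1, 13, 3, 4, 5, 6, 7, 8, 11, 10, 9, 12, 2]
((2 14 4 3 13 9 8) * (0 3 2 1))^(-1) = (0 1 8 9 13 3)(2 4 14) = [1, 8, 4, 0, 14, 5, 6, 7, 9, 13, 10, 11, 12, 3, 2]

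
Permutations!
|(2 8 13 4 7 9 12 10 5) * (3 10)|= 10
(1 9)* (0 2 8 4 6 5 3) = (0 2 8 4 6 5 3)(1 9) = [2, 9, 8, 0, 6, 3, 5, 7, 4, 1]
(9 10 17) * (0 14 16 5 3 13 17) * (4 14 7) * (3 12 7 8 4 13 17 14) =[8, 1, 2, 17, 3, 12, 6, 13, 4, 10, 0, 11, 7, 14, 16, 15, 5, 9] =(0 8 4 3 17 9 10)(5 12 7 13 14 16)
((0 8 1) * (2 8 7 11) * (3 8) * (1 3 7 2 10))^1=(0 2 7 11 10 1)(3 8)=[2, 0, 7, 8, 4, 5, 6, 11, 3, 9, 1, 10]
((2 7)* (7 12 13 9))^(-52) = (2 9 12 7 13) = [0, 1, 9, 3, 4, 5, 6, 13, 8, 12, 10, 11, 7, 2]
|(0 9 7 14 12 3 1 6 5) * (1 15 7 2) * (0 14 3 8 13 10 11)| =|(0 9 2 1 6 5 14 12 8 13 10 11)(3 15 7)| =12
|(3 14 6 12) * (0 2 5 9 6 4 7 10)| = |(0 2 5 9 6 12 3 14 4 7 10)| = 11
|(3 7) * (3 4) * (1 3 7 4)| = |(1 3 4 7)| = 4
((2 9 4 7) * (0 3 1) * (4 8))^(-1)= (0 1 3)(2 7 4 8 9)= [1, 3, 7, 0, 8, 5, 6, 4, 9, 2]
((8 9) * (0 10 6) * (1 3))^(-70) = (0 6 10) = [6, 1, 2, 3, 4, 5, 10, 7, 8, 9, 0]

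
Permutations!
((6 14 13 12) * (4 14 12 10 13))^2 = (14) = [0, 1, 2, 3, 4, 5, 6, 7, 8, 9, 10, 11, 12, 13, 14]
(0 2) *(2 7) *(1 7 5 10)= (0 5 10 1 7 2)= [5, 7, 0, 3, 4, 10, 6, 2, 8, 9, 1]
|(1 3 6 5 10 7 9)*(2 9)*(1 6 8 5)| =|(1 3 8 5 10 7 2 9 6)| =9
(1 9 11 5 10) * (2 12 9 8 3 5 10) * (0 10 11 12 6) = (0 10 1 8 3 5 2 6)(9 12) = [10, 8, 6, 5, 4, 2, 0, 7, 3, 12, 1, 11, 9]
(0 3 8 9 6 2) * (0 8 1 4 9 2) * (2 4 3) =[2, 3, 8, 1, 9, 5, 0, 7, 4, 6] =(0 2 8 4 9 6)(1 3)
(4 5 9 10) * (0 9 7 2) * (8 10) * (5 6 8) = (0 9 5 7 2)(4 6 8 10) = [9, 1, 0, 3, 6, 7, 8, 2, 10, 5, 4]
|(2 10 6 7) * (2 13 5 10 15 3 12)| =20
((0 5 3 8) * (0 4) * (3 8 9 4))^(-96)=(9)=[0, 1, 2, 3, 4, 5, 6, 7, 8, 9]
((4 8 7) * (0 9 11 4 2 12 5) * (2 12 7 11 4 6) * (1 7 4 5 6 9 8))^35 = (1 4 2 6 12 7) = [0, 4, 6, 3, 2, 5, 12, 1, 8, 9, 10, 11, 7]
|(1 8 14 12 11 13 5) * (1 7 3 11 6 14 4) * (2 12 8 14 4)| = |(1 14 8 2 12 6 4)(3 11 13 5 7)| = 35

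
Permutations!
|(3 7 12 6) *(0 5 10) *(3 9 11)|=|(0 5 10)(3 7 12 6 9 11)|=6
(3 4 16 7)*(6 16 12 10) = (3 4 12 10 6 16 7) = [0, 1, 2, 4, 12, 5, 16, 3, 8, 9, 6, 11, 10, 13, 14, 15, 7]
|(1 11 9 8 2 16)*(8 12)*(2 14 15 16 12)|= 9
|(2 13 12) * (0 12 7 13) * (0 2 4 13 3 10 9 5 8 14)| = 11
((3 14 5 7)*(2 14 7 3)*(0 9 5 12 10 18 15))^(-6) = (0 2 15 7 18 3 10 5 12 9 14) = [2, 1, 15, 10, 4, 12, 6, 18, 8, 14, 5, 11, 9, 13, 0, 7, 16, 17, 3]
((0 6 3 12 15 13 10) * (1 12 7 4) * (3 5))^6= (0 1 6 12 5 15 3 13 7 10 4)= [1, 6, 2, 13, 0, 15, 12, 10, 8, 9, 4, 11, 5, 7, 14, 3]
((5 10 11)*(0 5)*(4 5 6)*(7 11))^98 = (11) = [0, 1, 2, 3, 4, 5, 6, 7, 8, 9, 10, 11]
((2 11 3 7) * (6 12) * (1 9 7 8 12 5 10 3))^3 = [0, 2, 9, 6, 4, 8, 3, 1, 5, 11, 12, 7, 10] = (1 2 9 11 7)(3 6)(5 8)(10 12)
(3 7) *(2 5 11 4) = (2 5 11 4)(3 7) = [0, 1, 5, 7, 2, 11, 6, 3, 8, 9, 10, 4]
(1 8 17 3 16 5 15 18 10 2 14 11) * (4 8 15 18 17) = (1 15 17 3 16 5 18 10 2 14 11)(4 8) = [0, 15, 14, 16, 8, 18, 6, 7, 4, 9, 2, 1, 12, 13, 11, 17, 5, 3, 10]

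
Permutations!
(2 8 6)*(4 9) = (2 8 6)(4 9) = [0, 1, 8, 3, 9, 5, 2, 7, 6, 4]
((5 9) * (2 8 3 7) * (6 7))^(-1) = (2 7 6 3 8)(5 9) = [0, 1, 7, 8, 4, 9, 3, 6, 2, 5]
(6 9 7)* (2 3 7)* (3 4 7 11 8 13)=(2 4 7 6 9)(3 11 8 13)=[0, 1, 4, 11, 7, 5, 9, 6, 13, 2, 10, 8, 12, 3]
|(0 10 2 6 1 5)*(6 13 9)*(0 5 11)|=|(0 10 2 13 9 6 1 11)|=8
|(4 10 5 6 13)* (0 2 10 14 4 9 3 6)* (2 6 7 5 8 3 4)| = 12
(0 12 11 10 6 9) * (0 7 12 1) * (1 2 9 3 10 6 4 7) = (0 2 9 1)(3 10 4 7 12 11 6) = [2, 0, 9, 10, 7, 5, 3, 12, 8, 1, 4, 6, 11]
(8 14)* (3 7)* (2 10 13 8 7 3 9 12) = (2 10 13 8 14 7 9 12) = [0, 1, 10, 3, 4, 5, 6, 9, 14, 12, 13, 11, 2, 8, 7]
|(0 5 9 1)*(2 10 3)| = 12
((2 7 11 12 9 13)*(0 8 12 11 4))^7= (0 4 7 2 13 9 12 8)= [4, 1, 13, 3, 7, 5, 6, 2, 0, 12, 10, 11, 8, 9]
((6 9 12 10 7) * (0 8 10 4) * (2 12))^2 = (0 10 6 2 4 8 7 9 12) = [10, 1, 4, 3, 8, 5, 2, 9, 7, 12, 6, 11, 0]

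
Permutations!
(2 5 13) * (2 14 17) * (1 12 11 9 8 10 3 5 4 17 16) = (1 12 11 9 8 10 3 5 13 14 16)(2 4 17) = [0, 12, 4, 5, 17, 13, 6, 7, 10, 8, 3, 9, 11, 14, 16, 15, 1, 2]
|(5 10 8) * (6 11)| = 6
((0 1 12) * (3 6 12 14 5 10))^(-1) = (0 12 6 3 10 5 14 1) = [12, 0, 2, 10, 4, 14, 3, 7, 8, 9, 5, 11, 6, 13, 1]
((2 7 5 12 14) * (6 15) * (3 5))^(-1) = (2 14 12 5 3 7)(6 15) = [0, 1, 14, 7, 4, 3, 15, 2, 8, 9, 10, 11, 5, 13, 12, 6]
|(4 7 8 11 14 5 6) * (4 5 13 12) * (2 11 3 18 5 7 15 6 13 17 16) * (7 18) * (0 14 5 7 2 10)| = |(0 14 17 16 10)(2 11 5 13 12 4 15 6 18 7 8 3)| = 60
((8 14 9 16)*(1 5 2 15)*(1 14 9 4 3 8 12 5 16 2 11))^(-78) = (1 12 11 16 5)(2 9 8 3 4 14 15) = [0, 12, 9, 4, 14, 1, 6, 7, 3, 8, 10, 16, 11, 13, 15, 2, 5]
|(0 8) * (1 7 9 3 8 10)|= |(0 10 1 7 9 3 8)|= 7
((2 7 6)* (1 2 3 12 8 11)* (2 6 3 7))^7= (12)= [0, 1, 2, 3, 4, 5, 6, 7, 8, 9, 10, 11, 12]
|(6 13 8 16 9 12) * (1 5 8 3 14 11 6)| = |(1 5 8 16 9 12)(3 14 11 6 13)| = 30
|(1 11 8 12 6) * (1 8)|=|(1 11)(6 8 12)|=6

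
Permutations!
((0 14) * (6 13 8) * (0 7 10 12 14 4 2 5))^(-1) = (0 5 2 4)(6 8 13)(7 14 12 10) = [5, 1, 4, 3, 0, 2, 8, 14, 13, 9, 7, 11, 10, 6, 12]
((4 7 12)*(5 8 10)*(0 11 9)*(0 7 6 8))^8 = (0 10 6 12 9)(4 7 11 5 8) = [10, 1, 2, 3, 7, 8, 12, 11, 4, 0, 6, 5, 9]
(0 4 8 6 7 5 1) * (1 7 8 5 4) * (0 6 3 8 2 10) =(0 1 6 2 10)(3 8)(4 5 7) =[1, 6, 10, 8, 5, 7, 2, 4, 3, 9, 0]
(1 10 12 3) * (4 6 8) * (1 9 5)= (1 10 12 3 9 5)(4 6 8)= [0, 10, 2, 9, 6, 1, 8, 7, 4, 5, 12, 11, 3]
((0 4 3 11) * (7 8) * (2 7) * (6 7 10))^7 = (0 11 3 4)(2 6 8 10 7) = [11, 1, 6, 4, 0, 5, 8, 2, 10, 9, 7, 3]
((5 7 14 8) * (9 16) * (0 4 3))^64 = (16)(0 4 3) = [4, 1, 2, 0, 3, 5, 6, 7, 8, 9, 10, 11, 12, 13, 14, 15, 16]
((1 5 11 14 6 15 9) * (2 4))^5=(1 15 14 5 9 6 11)(2 4)=[0, 15, 4, 3, 2, 9, 11, 7, 8, 6, 10, 1, 12, 13, 5, 14]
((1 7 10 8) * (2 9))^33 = (1 7 10 8)(2 9) = [0, 7, 9, 3, 4, 5, 6, 10, 1, 2, 8]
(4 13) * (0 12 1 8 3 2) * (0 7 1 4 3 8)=(0 12 4 13 3 2 7 1)=[12, 0, 7, 2, 13, 5, 6, 1, 8, 9, 10, 11, 4, 3]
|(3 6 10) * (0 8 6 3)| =4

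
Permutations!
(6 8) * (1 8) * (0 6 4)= (0 6 1 8 4)= [6, 8, 2, 3, 0, 5, 1, 7, 4]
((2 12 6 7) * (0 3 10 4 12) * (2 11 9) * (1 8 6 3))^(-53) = [6, 7, 8, 12, 10, 5, 9, 2, 11, 1, 3, 0, 4] = (0 6 9 1 7 2 8 11)(3 12 4 10)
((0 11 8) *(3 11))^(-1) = [8, 1, 2, 0, 4, 5, 6, 7, 11, 9, 10, 3] = (0 8 11 3)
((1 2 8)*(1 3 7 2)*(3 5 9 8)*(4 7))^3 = (9)(2 7 4 3) = [0, 1, 7, 2, 3, 5, 6, 4, 8, 9]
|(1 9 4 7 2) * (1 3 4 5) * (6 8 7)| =6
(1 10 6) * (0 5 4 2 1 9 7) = (0 5 4 2 1 10 6 9 7) = [5, 10, 1, 3, 2, 4, 9, 0, 8, 7, 6]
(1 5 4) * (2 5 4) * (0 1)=(0 1 4)(2 5)=[1, 4, 5, 3, 0, 2]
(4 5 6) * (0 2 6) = (0 2 6 4 5) = [2, 1, 6, 3, 5, 0, 4]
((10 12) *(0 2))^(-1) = [2, 1, 0, 3, 4, 5, 6, 7, 8, 9, 12, 11, 10] = (0 2)(10 12)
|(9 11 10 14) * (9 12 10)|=|(9 11)(10 14 12)|=6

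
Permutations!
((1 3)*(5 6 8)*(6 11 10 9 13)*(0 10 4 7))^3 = [13, 3, 2, 1, 10, 7, 11, 9, 4, 8, 6, 0, 12, 5] = (0 13 5 7 9 8 4 10 6 11)(1 3)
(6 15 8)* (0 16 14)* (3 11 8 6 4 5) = (0 16 14)(3 11 8 4 5)(6 15) = [16, 1, 2, 11, 5, 3, 15, 7, 4, 9, 10, 8, 12, 13, 0, 6, 14]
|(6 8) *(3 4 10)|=|(3 4 10)(6 8)|=6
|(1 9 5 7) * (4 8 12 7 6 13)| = 9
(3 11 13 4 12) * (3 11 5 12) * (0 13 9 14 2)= [13, 1, 0, 5, 3, 12, 6, 7, 8, 14, 10, 9, 11, 4, 2]= (0 13 4 3 5 12 11 9 14 2)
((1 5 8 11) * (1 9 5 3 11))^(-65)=(1 3 11 9 5 8)=[0, 3, 2, 11, 4, 8, 6, 7, 1, 5, 10, 9]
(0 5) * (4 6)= [5, 1, 2, 3, 6, 0, 4]= (0 5)(4 6)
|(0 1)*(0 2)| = |(0 1 2)| = 3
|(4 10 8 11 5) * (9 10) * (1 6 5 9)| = 4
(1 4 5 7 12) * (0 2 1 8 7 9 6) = [2, 4, 1, 3, 5, 9, 0, 12, 7, 6, 10, 11, 8] = (0 2 1 4 5 9 6)(7 12 8)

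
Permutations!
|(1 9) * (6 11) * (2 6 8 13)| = |(1 9)(2 6 11 8 13)| = 10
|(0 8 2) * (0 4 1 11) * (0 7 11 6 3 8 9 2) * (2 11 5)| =11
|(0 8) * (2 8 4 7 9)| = 6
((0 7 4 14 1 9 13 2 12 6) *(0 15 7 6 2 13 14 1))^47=[14, 4, 12, 3, 7, 5, 0, 15, 8, 1, 10, 11, 2, 13, 9, 6]=(0 14 9 1 4 7 15 6)(2 12)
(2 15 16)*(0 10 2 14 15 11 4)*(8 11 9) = (0 10 2 9 8 11 4)(14 15 16) = [10, 1, 9, 3, 0, 5, 6, 7, 11, 8, 2, 4, 12, 13, 15, 16, 14]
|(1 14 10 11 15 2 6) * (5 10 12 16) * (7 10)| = 11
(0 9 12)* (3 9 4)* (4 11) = [11, 1, 2, 9, 3, 5, 6, 7, 8, 12, 10, 4, 0] = (0 11 4 3 9 12)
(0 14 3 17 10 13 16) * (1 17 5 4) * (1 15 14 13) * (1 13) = (0 1 17 10 13 16)(3 5 4 15 14) = [1, 17, 2, 5, 15, 4, 6, 7, 8, 9, 13, 11, 12, 16, 3, 14, 0, 10]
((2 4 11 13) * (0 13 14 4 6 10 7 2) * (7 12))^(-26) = (2 7 12 10 6)(4 11 14) = [0, 1, 7, 3, 11, 5, 2, 12, 8, 9, 6, 14, 10, 13, 4]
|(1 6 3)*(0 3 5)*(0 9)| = 6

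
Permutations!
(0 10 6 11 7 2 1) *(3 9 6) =(0 10 3 9 6 11 7 2 1) =[10, 0, 1, 9, 4, 5, 11, 2, 8, 6, 3, 7]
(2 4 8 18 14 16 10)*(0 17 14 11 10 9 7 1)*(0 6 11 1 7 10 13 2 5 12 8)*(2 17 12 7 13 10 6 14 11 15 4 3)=[12, 14, 3, 2, 0, 7, 15, 13, 18, 6, 5, 10, 8, 17, 16, 4, 9, 11, 1]=(0 12 8 18 1 14 16 9 6 15 4)(2 3)(5 7 13 17 11 10)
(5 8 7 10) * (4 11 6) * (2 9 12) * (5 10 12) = (2 9 5 8 7 12)(4 11 6) = [0, 1, 9, 3, 11, 8, 4, 12, 7, 5, 10, 6, 2]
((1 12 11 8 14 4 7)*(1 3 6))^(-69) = (1 8 7)(3 12 14)(4 6 11) = [0, 8, 2, 12, 6, 5, 11, 1, 7, 9, 10, 4, 14, 13, 3]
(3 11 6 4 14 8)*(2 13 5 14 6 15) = (2 13 5 14 8 3 11 15)(4 6) = [0, 1, 13, 11, 6, 14, 4, 7, 3, 9, 10, 15, 12, 5, 8, 2]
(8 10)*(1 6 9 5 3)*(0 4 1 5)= (0 4 1 6 9)(3 5)(8 10)= [4, 6, 2, 5, 1, 3, 9, 7, 10, 0, 8]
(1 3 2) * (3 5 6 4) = (1 5 6 4 3 2) = [0, 5, 1, 2, 3, 6, 4]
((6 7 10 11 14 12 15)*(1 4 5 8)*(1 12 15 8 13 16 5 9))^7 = (1 4 9)(5 13 16)(6 7 10 11 14 15)(8 12) = [0, 4, 2, 3, 9, 13, 7, 10, 12, 1, 11, 14, 8, 16, 15, 6, 5]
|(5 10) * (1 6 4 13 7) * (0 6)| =6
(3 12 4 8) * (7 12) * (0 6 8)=(0 6 8 3 7 12 4)=[6, 1, 2, 7, 0, 5, 8, 12, 3, 9, 10, 11, 4]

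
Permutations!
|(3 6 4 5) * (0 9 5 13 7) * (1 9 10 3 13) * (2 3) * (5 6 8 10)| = 4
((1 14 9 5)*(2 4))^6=[0, 9, 2, 3, 4, 14, 6, 7, 8, 1, 10, 11, 12, 13, 5]=(1 9)(5 14)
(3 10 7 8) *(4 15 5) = (3 10 7 8)(4 15 5) = [0, 1, 2, 10, 15, 4, 6, 8, 3, 9, 7, 11, 12, 13, 14, 5]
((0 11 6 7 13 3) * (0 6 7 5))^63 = [0, 1, 2, 3, 4, 5, 6, 7, 8, 9, 10, 11, 12, 13] = (13)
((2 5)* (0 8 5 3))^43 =(0 2 8 3 5) =[2, 1, 8, 5, 4, 0, 6, 7, 3]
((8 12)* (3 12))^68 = [0, 1, 2, 8, 4, 5, 6, 7, 12, 9, 10, 11, 3] = (3 8 12)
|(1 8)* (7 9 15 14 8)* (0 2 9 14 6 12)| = 12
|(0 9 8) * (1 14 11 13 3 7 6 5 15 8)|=|(0 9 1 14 11 13 3 7 6 5 15 8)|=12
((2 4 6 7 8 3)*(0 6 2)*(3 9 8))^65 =(0 6 7 3)(2 4)(8 9) =[6, 1, 4, 0, 2, 5, 7, 3, 9, 8]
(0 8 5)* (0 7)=(0 8 5 7)=[8, 1, 2, 3, 4, 7, 6, 0, 5]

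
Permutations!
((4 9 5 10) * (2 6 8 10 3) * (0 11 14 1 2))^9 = (0 9 8 1)(2 11 5 10)(3 4 6 14) = [9, 0, 11, 4, 6, 10, 14, 7, 1, 8, 2, 5, 12, 13, 3]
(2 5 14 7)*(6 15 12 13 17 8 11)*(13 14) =(2 5 13 17 8 11 6 15 12 14 7) =[0, 1, 5, 3, 4, 13, 15, 2, 11, 9, 10, 6, 14, 17, 7, 12, 16, 8]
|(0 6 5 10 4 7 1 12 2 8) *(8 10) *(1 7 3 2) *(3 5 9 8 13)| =|(0 6 9 8)(1 12)(2 10 4 5 13 3)| =12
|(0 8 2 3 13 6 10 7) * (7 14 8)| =|(0 7)(2 3 13 6 10 14 8)| =14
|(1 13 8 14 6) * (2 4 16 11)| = |(1 13 8 14 6)(2 4 16 11)| = 20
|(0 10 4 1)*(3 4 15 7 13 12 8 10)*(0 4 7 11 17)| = |(0 3 7 13 12 8 10 15 11 17)(1 4)| = 10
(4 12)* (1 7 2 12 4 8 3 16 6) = (1 7 2 12 8 3 16 6) = [0, 7, 12, 16, 4, 5, 1, 2, 3, 9, 10, 11, 8, 13, 14, 15, 6]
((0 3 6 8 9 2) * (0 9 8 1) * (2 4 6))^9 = (0 2 4 1 3 9 6) = [2, 3, 4, 9, 1, 5, 0, 7, 8, 6]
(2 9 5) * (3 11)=(2 9 5)(3 11)=[0, 1, 9, 11, 4, 2, 6, 7, 8, 5, 10, 3]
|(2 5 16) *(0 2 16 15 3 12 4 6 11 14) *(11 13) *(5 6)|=|(16)(0 2 6 13 11 14)(3 12 4 5 15)|=30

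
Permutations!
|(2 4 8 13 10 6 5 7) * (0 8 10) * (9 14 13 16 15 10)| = 13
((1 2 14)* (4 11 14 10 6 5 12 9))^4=[0, 5, 12, 3, 2, 11, 4, 7, 8, 1, 9, 10, 14, 13, 6]=(1 5 11 10 9)(2 12 14 6 4)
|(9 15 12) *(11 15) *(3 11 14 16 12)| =|(3 11 15)(9 14 16 12)| =12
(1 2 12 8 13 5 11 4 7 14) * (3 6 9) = (1 2 12 8 13 5 11 4 7 14)(3 6 9) = [0, 2, 12, 6, 7, 11, 9, 14, 13, 3, 10, 4, 8, 5, 1]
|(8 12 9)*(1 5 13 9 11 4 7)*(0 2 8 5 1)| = |(0 2 8 12 11 4 7)(5 13 9)| = 21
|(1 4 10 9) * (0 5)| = |(0 5)(1 4 10 9)| = 4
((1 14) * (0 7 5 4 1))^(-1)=[14, 4, 2, 3, 5, 7, 6, 0, 8, 9, 10, 11, 12, 13, 1]=(0 14 1 4 5 7)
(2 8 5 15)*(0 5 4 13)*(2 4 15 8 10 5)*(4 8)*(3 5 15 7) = (0 2 10 15 8 7 3 5 4 13) = [2, 1, 10, 5, 13, 4, 6, 3, 7, 9, 15, 11, 12, 0, 14, 8]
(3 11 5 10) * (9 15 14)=[0, 1, 2, 11, 4, 10, 6, 7, 8, 15, 3, 5, 12, 13, 9, 14]=(3 11 5 10)(9 15 14)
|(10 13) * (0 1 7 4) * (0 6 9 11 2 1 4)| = |(0 4 6 9 11 2 1 7)(10 13)| = 8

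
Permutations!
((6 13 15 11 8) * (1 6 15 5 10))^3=(15)(1 5 6 10 13)=[0, 5, 2, 3, 4, 6, 10, 7, 8, 9, 13, 11, 12, 1, 14, 15]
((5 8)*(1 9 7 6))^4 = (9) = [0, 1, 2, 3, 4, 5, 6, 7, 8, 9]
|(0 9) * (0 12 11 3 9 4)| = |(0 4)(3 9 12 11)| = 4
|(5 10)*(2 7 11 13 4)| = 10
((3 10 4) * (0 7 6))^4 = (0 7 6)(3 10 4) = [7, 1, 2, 10, 3, 5, 0, 6, 8, 9, 4]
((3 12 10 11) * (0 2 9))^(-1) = [9, 1, 0, 11, 4, 5, 6, 7, 8, 2, 12, 10, 3] = (0 9 2)(3 11 10 12)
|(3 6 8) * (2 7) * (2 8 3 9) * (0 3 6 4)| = |(0 3 4)(2 7 8 9)| = 12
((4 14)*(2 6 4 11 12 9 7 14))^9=(7 9 12 11 14)=[0, 1, 2, 3, 4, 5, 6, 9, 8, 12, 10, 14, 11, 13, 7]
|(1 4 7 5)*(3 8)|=|(1 4 7 5)(3 8)|=4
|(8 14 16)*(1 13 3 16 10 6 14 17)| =6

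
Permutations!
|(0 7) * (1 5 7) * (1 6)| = |(0 6 1 5 7)| = 5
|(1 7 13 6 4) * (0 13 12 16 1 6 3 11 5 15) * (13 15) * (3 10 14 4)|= 8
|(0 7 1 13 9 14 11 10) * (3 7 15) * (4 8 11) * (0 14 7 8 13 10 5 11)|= 28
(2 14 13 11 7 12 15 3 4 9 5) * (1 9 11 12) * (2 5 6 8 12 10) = (1 9 6 8 12 15 3 4 11 7)(2 14 13 10) = [0, 9, 14, 4, 11, 5, 8, 1, 12, 6, 2, 7, 15, 10, 13, 3]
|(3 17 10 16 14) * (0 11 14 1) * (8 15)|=8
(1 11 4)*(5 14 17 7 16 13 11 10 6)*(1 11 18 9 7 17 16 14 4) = [0, 10, 2, 3, 11, 4, 5, 14, 8, 7, 6, 1, 12, 18, 16, 15, 13, 17, 9] = (1 10 6 5 4 11)(7 14 16 13 18 9)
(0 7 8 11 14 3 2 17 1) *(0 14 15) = (0 7 8 11 15)(1 14 3 2 17) = [7, 14, 17, 2, 4, 5, 6, 8, 11, 9, 10, 15, 12, 13, 3, 0, 16, 1]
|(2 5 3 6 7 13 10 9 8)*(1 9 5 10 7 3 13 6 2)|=21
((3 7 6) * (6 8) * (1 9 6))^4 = (1 7 6)(3 9 8) = [0, 7, 2, 9, 4, 5, 1, 6, 3, 8]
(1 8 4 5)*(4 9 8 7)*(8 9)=[0, 7, 2, 3, 5, 1, 6, 4, 8, 9]=(9)(1 7 4 5)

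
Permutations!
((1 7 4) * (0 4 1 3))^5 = (0 3 4)(1 7) = [3, 7, 2, 4, 0, 5, 6, 1]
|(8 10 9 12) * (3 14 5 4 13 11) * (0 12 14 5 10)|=|(0 12 8)(3 5 4 13 11)(9 14 10)|=15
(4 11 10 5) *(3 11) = [0, 1, 2, 11, 3, 4, 6, 7, 8, 9, 5, 10] = (3 11 10 5 4)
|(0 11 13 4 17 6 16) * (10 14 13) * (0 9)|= |(0 11 10 14 13 4 17 6 16 9)|= 10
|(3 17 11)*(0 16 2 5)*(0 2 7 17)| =|(0 16 7 17 11 3)(2 5)| =6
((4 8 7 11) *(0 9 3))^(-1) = [3, 1, 2, 9, 11, 5, 6, 8, 4, 0, 10, 7] = (0 3 9)(4 11 7 8)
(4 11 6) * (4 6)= (4 11)= [0, 1, 2, 3, 11, 5, 6, 7, 8, 9, 10, 4]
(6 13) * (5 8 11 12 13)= (5 8 11 12 13 6)= [0, 1, 2, 3, 4, 8, 5, 7, 11, 9, 10, 12, 13, 6]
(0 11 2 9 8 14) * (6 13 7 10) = (0 11 2 9 8 14)(6 13 7 10) = [11, 1, 9, 3, 4, 5, 13, 10, 14, 8, 6, 2, 12, 7, 0]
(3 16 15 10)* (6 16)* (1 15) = (1 15 10 3 6 16) = [0, 15, 2, 6, 4, 5, 16, 7, 8, 9, 3, 11, 12, 13, 14, 10, 1]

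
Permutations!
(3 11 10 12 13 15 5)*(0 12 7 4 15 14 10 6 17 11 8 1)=(0 12 13 14 10 7 4 15 5 3 8 1)(6 17 11)=[12, 0, 2, 8, 15, 3, 17, 4, 1, 9, 7, 6, 13, 14, 10, 5, 16, 11]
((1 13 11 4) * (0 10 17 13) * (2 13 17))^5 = (17)(0 4 13 10 1 11 2) = [4, 11, 0, 3, 13, 5, 6, 7, 8, 9, 1, 2, 12, 10, 14, 15, 16, 17]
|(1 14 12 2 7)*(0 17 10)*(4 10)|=|(0 17 4 10)(1 14 12 2 7)|=20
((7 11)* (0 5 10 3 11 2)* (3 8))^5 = (0 11 10 2 3 5 7 8) = [11, 1, 3, 5, 4, 7, 6, 8, 0, 9, 2, 10]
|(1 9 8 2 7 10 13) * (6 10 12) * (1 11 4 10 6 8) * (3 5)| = |(1 9)(2 7 12 8)(3 5)(4 10 13 11)| = 4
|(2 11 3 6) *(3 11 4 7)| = 5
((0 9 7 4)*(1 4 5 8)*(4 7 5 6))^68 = [1, 0, 2, 3, 8, 6, 5, 9, 4, 7] = (0 1)(4 8)(5 6)(7 9)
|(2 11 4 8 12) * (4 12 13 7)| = |(2 11 12)(4 8 13 7)| = 12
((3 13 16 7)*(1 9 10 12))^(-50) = (1 10)(3 16)(7 13)(9 12) = [0, 10, 2, 16, 4, 5, 6, 13, 8, 12, 1, 11, 9, 7, 14, 15, 3]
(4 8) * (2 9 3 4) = (2 9 3 4 8) = [0, 1, 9, 4, 8, 5, 6, 7, 2, 3]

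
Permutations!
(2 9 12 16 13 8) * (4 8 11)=(2 9 12 16 13 11 4 8)=[0, 1, 9, 3, 8, 5, 6, 7, 2, 12, 10, 4, 16, 11, 14, 15, 13]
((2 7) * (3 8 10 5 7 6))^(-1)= (2 7 5 10 8 3 6)= [0, 1, 7, 6, 4, 10, 2, 5, 3, 9, 8]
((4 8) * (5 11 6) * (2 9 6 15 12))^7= (15)(4 8)= [0, 1, 2, 3, 8, 5, 6, 7, 4, 9, 10, 11, 12, 13, 14, 15]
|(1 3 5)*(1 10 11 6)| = 6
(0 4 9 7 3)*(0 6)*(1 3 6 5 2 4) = [1, 3, 4, 5, 9, 2, 0, 6, 8, 7] = (0 1 3 5 2 4 9 7 6)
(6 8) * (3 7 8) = (3 7 8 6) = [0, 1, 2, 7, 4, 5, 3, 8, 6]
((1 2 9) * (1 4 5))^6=(1 2 9 4 5)=[0, 2, 9, 3, 5, 1, 6, 7, 8, 4]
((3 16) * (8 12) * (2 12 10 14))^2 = [0, 1, 8, 3, 4, 5, 6, 7, 14, 9, 2, 11, 10, 13, 12, 15, 16] = (16)(2 8 14 12 10)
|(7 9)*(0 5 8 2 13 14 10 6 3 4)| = |(0 5 8 2 13 14 10 6 3 4)(7 9)| = 10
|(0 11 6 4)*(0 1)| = |(0 11 6 4 1)| = 5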